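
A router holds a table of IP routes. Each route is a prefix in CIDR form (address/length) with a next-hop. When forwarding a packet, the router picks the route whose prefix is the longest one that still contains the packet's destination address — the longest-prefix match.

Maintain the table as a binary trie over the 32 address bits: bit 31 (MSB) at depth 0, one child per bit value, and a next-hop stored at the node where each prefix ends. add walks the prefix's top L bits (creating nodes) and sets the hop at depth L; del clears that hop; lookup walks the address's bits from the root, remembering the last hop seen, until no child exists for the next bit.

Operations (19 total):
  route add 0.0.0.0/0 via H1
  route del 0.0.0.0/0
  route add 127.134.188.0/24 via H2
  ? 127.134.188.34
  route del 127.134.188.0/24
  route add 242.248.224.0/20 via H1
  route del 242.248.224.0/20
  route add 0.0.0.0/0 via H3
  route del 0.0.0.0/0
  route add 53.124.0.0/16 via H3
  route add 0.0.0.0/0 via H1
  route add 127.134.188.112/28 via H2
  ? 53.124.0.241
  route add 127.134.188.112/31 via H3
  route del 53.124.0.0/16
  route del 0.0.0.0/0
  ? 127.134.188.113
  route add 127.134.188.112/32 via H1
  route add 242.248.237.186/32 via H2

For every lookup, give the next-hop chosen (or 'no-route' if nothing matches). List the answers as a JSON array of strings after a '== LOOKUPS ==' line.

Process each operation:
  add 0.0.0.0/0 -> H1 at depth 0
  - 0.0.0.0/0 clear@0
  add 127.134.188.0/24 -> H2 at depth 24
  Q 127.134.188.34: descend 011111111000011010111100 ; hops seen [H2] ; pick H2
  - 127.134.188.0/24 clear@24
  add 242.248.224.0/20 -> H1 at depth 20
  - 242.248.224.0/20 clear@20
  add 0.0.0.0/0 -> H3 at depth 0
  - 0.0.0.0/0 clear@0
  add 53.124.0.0/16 -> H3 at depth 16
  add 0.0.0.0/0 -> H1 at depth 0
  add 127.134.188.112/28 -> H2 at depth 28
  Q 53.124.0.241: descend 0011010101111100 ; hops seen [H1,H3] ; pick H3
  add 127.134.188.112/31 -> H3 at depth 31
  - 53.124.0.0/16 clear@16
  - 0.0.0.0/0 clear@0
  Q 127.134.188.113: descend 0111111110000110101111000111000 ; hops seen [H2,H3] ; pick H3
  add 127.134.188.112/32 -> H1 at depth 32
  add 242.248.237.186/32 -> H2 at depth 32

== LOOKUPS ==
["H2","H3","H3"]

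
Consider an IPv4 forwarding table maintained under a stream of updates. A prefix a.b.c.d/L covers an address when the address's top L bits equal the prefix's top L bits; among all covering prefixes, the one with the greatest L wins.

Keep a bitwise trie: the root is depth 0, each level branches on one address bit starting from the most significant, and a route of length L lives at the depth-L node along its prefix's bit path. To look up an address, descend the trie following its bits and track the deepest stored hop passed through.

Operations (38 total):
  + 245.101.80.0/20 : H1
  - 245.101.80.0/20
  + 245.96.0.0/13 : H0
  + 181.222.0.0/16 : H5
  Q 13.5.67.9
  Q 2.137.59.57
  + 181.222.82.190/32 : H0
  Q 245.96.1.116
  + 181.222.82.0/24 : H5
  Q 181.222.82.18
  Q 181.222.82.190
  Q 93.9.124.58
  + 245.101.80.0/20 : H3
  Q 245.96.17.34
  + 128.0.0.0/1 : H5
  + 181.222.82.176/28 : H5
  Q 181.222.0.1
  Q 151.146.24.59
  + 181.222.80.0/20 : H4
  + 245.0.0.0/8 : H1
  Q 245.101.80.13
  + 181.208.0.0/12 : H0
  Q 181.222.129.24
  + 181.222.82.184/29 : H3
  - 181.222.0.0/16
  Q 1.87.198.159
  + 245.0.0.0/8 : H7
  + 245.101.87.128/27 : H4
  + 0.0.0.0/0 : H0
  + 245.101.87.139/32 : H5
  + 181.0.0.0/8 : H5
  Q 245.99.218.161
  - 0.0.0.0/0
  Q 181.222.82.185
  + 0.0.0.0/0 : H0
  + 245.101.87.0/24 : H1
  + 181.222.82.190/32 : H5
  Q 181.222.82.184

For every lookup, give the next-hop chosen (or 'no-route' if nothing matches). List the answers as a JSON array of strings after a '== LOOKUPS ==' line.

Trace:
  add 245.101.80.0/20 -> H1 at depth 20
  del 245.101.80.0/20 (clear depth 20)
  add 245.96.0.0/13 -> H0 at depth 13
  add 181.222.0.0/16 -> H5 at depth 16
  Q 13.5.67.9: descend ε ; hops seen [∅] ; pick no-route
  Q 2.137.59.57: descend ε ; hops seen [∅] ; pick no-route
  add 181.222.82.190/32 -> H0 at depth 32
  Q 245.96.1.116: descend 1111010101100 ; hops seen [H0] ; pick H0
  add 181.222.82.0/24 -> H5 at depth 24
  Q 181.222.82.18: descend 101101011101111001010010 ; hops seen [H5,H5] ; pick H5
  Q 181.222.82.190: descend 10110101110111100101001010111110 ; hops seen [H5,H5,H0] ; pick H0
  Q 93.9.124.58: descend ε ; hops seen [∅] ; pick no-route
  add 245.101.80.0/20 -> H3 at depth 20
  Q 245.96.17.34: descend 1111010101100 ; hops seen [H0] ; pick H0
  add 128.0.0.0/1 -> H5 at depth 1
  add 181.222.82.176/28 -> H5 at depth 28
  Q 181.222.0.1: descend 10110101110111100 ; hops seen [H5,H5] ; pick H5
  Q 151.146.24.59: descend 10 ; hops seen [H5] ; pick H5
  add 181.222.80.0/20 -> H4 at depth 20
  add 245.0.0.0/8 -> H1 at depth 8
  Q 245.101.80.13: descend 11110101011001010101 ; hops seen [H5,H1,H0,H3] ; pick H3
  add 181.208.0.0/12 -> H0 at depth 12
  Q 181.222.129.24: descend 1011010111011110 ; hops seen [H5,H0,H5] ; pick H5
  add 181.222.82.184/29 -> H3 at depth 29
  del 181.222.0.0/16 (clear depth 16)
  Q 1.87.198.159: descend ε ; hops seen [∅] ; pick no-route
  add 245.0.0.0/8 -> H7 at depth 8
  add 245.101.87.128/27 -> H4 at depth 27
  add 0.0.0.0/0 -> H0 at depth 0
  add 245.101.87.139/32 -> H5 at depth 32
  add 181.0.0.0/8 -> H5 at depth 8
  Q 245.99.218.161: descend 1111010101100 ; hops seen [H0,H5,H7,H0] ; pick H0
  del 0.0.0.0/0 (clear depth 0)
  Q 181.222.82.185: descend 10110101110111100101001010111 ; hops seen [H5,H5,H0,H4,H5,H5,H3] ; pick H3
  add 0.0.0.0/0 -> H0 at depth 0
  add 245.101.87.0/24 -> H1 at depth 24
  add 181.222.82.190/32 -> H5 at depth 32
  Q 181.222.82.184: descend 10110101110111100101001010111 ; hops seen [H0,H5,H5,H0,H4,H5,H5,H3] ; pick H3

== LOOKUPS ==
["no-route","no-route","H0","H5","H0","no-route","H0","H5","H5","H3","H5","no-route","H0","H3","H3"]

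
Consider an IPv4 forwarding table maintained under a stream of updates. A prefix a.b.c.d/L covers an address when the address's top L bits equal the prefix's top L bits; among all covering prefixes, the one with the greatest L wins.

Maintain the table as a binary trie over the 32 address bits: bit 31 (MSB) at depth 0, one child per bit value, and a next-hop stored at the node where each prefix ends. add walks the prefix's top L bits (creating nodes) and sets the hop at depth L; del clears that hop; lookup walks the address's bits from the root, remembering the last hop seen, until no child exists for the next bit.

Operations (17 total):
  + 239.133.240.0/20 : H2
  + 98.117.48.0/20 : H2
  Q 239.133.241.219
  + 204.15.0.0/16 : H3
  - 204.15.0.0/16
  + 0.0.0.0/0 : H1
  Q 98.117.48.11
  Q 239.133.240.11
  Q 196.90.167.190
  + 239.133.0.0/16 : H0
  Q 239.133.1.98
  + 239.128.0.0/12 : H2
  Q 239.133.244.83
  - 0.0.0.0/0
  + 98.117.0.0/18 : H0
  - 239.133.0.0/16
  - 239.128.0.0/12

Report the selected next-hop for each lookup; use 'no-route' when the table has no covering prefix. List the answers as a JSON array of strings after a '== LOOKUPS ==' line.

Trace:
  + 239.133.240.0/20 (H2) depth=20
  + 98.117.48.0/20 (H2) depth=20
  ? 239.133.241.219  path d0:-→d1:-→d2:-→d3:-→d4:-→d5:-→d6:-→d7:-→d8:-→d9:-→d10:-→d11:-→d12:-→d13:-→d14:-→d15:-→d16:-→d17:-→d18:-→d19:-→d20:H2  best=H2
  + 204.15.0.0/16 (H3) depth=16
  - 204.15.0.0/16 clear@16
  + 0.0.0.0/0 (H1) depth=0
  ? 98.117.48.11  path d0:H1→d1:-→d2:-→d3:-→d4:-→d5:-→d6:-→d7:-→d8:-→d9:-→d10:-→d11:-→d12:-→d13:-→d14:-→d15:-→d16:-→d17:-→d18:-→d19:-→d20:H2  best=H2
  ? 239.133.240.11  path d0:H1→d1:-→d2:-→d3:-→d4:-→d5:-→d6:-→d7:-→d8:-→d9:-→d10:-→d11:-→d12:-→d13:-→d14:-→d15:-→d16:-→d17:-→d18:-→d19:-→d20:H2  best=H2
  ? 196.90.167.190  path d0:H1→d1:-→d2:-→d3:-→d4:-  best=H1
  + 239.133.0.0/16 (H0) depth=16
  ? 239.133.1.98  path d0:H1→d1:-→d2:-→d3:-→d4:-→d5:-→d6:-→d7:-→d8:-→d9:-→d10:-→d11:-→d12:-→d13:-→d14:-→d15:-→d16:H0  best=H0
  + 239.128.0.0/12 (H2) depth=12
  ? 239.133.244.83  path d0:H1→d1:-→d2:-→d3:-→d4:-→d5:-→d6:-→d7:-→d8:-→d9:-→d10:-→d11:-→d12:H2→d13:-→d14:-→d15:-→d16:H0→d17:-→d18:-→d19:-→d20:H2  best=H2
  - 0.0.0.0/0 clear@0
  + 98.117.0.0/18 (H0) depth=18
  - 239.133.0.0/16 clear@16
  - 239.128.0.0/12 clear@12

== LOOKUPS ==
["H2","H2","H2","H1","H0","H2"]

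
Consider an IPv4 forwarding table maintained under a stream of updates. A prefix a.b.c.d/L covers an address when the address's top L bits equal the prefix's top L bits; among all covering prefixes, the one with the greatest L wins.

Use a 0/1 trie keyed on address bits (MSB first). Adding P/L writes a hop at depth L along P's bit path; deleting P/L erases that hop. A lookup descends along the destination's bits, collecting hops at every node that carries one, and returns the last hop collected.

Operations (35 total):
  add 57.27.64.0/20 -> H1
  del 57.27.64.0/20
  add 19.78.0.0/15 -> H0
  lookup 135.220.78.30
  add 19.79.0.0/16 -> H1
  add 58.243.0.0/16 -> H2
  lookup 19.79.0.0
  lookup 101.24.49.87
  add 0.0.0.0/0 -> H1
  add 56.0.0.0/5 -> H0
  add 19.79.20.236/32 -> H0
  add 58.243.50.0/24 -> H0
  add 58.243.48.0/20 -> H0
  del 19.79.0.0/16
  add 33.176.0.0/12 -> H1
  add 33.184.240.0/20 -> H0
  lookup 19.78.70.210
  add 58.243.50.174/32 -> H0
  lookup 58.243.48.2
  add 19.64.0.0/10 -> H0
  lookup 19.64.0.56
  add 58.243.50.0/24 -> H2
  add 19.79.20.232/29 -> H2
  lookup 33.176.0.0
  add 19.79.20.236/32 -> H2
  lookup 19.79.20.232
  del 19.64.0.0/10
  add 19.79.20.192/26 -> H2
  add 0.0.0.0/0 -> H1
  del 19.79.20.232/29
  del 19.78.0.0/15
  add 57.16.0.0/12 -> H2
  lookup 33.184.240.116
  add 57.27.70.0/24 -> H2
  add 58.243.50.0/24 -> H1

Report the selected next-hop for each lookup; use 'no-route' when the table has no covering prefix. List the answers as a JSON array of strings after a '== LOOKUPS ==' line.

Process each operation:
  + 57.27.64.0/20 (H1) depth=20
  - 57.27.64.0/20 clear@20
  + 19.78.0.0/15 (H0) depth=15
  Q 135.220.78.30: descend ε ; hops seen [∅] ; pick no-route
  + 19.79.0.0/16 (H1) depth=16
  + 58.243.0.0/16 (H2) depth=16
  Q 19.79.0.0: descend 0001001101001111 ; hops seen [H0,H1] ; pick H1
  Q 101.24.49.87: descend 0 ; hops seen [∅] ; pick no-route
  + 0.0.0.0/0 (H1) depth=0
  + 56.0.0.0/5 (H0) depth=5
  + 19.79.20.236/32 (H0) depth=32
  + 58.243.50.0/24 (H0) depth=24
  + 58.243.48.0/20 (H0) depth=20
  - 19.79.0.0/16 clear@16
  + 33.176.0.0/12 (H1) depth=12
  + 33.184.240.0/20 (H0) depth=20
  Q 19.78.70.210: descend 000100110100111 ; hops seen [H1,H0] ; pick H0
  + 58.243.50.174/32 (H0) depth=32
  Q 58.243.48.2: descend 0011101011110011001100 ; hops seen [H1,H0,H2,H0] ; pick H0
  + 19.64.0.0/10 (H0) depth=10
  Q 19.64.0.56: descend 000100110100 ; hops seen [H1,H0] ; pick H0
  + 58.243.50.0/24 (H2) depth=24
  + 19.79.20.232/29 (H2) depth=29
  Q 33.176.0.0: descend 001000011011 ; hops seen [H1,H1] ; pick H1
  + 19.79.20.236/32 (H2) depth=32
  Q 19.79.20.232: descend 00010011010011110001010011101 ; hops seen [H1,H0,H0,H2] ; pick H2
  - 19.64.0.0/10 clear@10
  + 19.79.20.192/26 (H2) depth=26
  + 0.0.0.0/0 (H1) depth=0
  - 19.79.20.232/29 clear@29
  - 19.78.0.0/15 clear@15
  + 57.16.0.0/12 (H2) depth=12
  Q 33.184.240.116: descend 00100001101110001111 ; hops seen [H1,H1,H0] ; pick H0
  + 57.27.70.0/24 (H2) depth=24
  + 58.243.50.0/24 (H1) depth=24

== LOOKUPS ==
["no-route","H1","no-route","H0","H0","H0","H1","H2","H0"]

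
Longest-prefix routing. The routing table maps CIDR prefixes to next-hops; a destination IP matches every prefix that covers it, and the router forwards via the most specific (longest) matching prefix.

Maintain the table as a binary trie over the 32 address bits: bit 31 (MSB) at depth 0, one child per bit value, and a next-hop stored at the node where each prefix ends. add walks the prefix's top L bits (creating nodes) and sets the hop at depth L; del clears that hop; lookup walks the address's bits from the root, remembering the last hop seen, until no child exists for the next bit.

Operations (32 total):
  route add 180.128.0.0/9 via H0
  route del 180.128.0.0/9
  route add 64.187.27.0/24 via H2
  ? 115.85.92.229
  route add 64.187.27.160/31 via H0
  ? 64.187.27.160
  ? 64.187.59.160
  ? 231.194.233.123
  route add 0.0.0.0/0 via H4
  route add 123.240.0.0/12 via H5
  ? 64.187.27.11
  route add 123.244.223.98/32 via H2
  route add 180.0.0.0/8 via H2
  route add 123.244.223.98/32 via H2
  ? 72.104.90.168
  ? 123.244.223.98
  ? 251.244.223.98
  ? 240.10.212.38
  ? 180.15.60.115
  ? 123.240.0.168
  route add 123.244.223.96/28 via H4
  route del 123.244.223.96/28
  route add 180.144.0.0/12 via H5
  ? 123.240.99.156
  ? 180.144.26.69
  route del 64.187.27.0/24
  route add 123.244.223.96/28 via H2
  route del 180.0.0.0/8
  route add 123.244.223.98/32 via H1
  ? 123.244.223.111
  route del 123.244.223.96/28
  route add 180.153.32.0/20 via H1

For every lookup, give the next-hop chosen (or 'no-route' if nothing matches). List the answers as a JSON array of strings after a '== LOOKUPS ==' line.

Trace:
  + 180.128.0.0/9 (H0) depth=9
  - 180.128.0.0/9 clear@9
  + 64.187.27.0/24 (H2) depth=24
  lookup 115.85.92.229: bits 01 walk d0:-→d1:-→d2:- -> no-route
  + 64.187.27.160/31 (H0) depth=31
  lookup 64.187.27.160: bits 0100000010111011000110111010000 walk d0:-→d1:-→d2:-→d3:-→d4:-→d5:-→d6:-→d7:-→d8:-→d9:-→d10:-→d11:-→d12:-→d13:-→d14:-→d15:-→d16:-→d17:-→d18:-→d19:-→d20:-→d21:-→d22:-→d23:-→d24:H2→d25:-→d26:-→d27:-→d28:-→d29:-→d30:-→d31:H0 -> H0
  lookup 64.187.59.160: bits 010000001011101100 walk d0:-→d1:-→d2:-→d3:-→d4:-→d5:-→d6:-→d7:-→d8:-→d9:-→d10:-→d11:-→d12:-→d13:-→d14:-→d15:-→d16:-→d17:-→d18:- -> no-route
  lookup 231.194.233.123: bits 1 walk d0:-→d1:- -> no-route
  + 0.0.0.0/0 (H4) depth=0
  + 123.240.0.0/12 (H5) depth=12
  lookup 64.187.27.11: bits 010000001011101100011011 walk d0:H4→d1:-→d2:-→d3:-→d4:-→d5:-→d6:-→d7:-→d8:-→d9:-→d10:-→d11:-→d12:-→d13:-→d14:-→d15:-→d16:-→d17:-→d18:-→d19:-→d20:-→d21:-→d22:-→d23:-→d24:H2 -> H2
  + 123.244.223.98/32 (H2) depth=32
  + 180.0.0.0/8 (H2) depth=8
  + 123.244.223.98/32 (H2) depth=32
  lookup 72.104.90.168: bits 0100 walk d0:H4→d1:-→d2:-→d3:-→d4:- -> H4
  lookup 123.244.223.98: bits 01111011111101001101111101100010 walk d0:H4→d1:-→d2:-→d3:-→d4:-→d5:-→d6:-→d7:-→d8:-→d9:-→d10:-→d11:-→d12:H5→d13:-→d14:-→d15:-→d16:-→d17:-→d18:-→d19:-→d20:-→d21:-→d22:-→d23:-→d24:-→d25:-→d26:-→d27:-→d28:-→d29:-→d30:-→d31:-→d32:H2 -> H2
  lookup 251.244.223.98: bits 1 walk d0:H4→d1:- -> H4
  lookup 240.10.212.38: bits 1 walk d0:H4→d1:- -> H4
  lookup 180.15.60.115: bits 10110100 walk d0:H4→d1:-→d2:-→d3:-→d4:-→d5:-→d6:-→d7:-→d8:H2 -> H2
  lookup 123.240.0.168: bits 0111101111110 walk d0:H4→d1:-→d2:-→d3:-→d4:-→d5:-→d6:-→d7:-→d8:-→d9:-→d10:-→d11:-→d12:H5→d13:- -> H5
  + 123.244.223.96/28 (H4) depth=28
  - 123.244.223.96/28 clear@28
  + 180.144.0.0/12 (H5) depth=12
  lookup 123.240.99.156: bits 0111101111110 walk d0:H4→d1:-→d2:-→d3:-→d4:-→d5:-→d6:-→d7:-→d8:-→d9:-→d10:-→d11:-→d12:H5→d13:- -> H5
  lookup 180.144.26.69: bits 101101001001 walk d0:H4→d1:-→d2:-→d3:-→d4:-→d5:-→d6:-→d7:-→d8:H2→d9:-→d10:-→d11:-→d12:H5 -> H5
  - 64.187.27.0/24 clear@24
  + 123.244.223.96/28 (H2) depth=28
  - 180.0.0.0/8 clear@8
  + 123.244.223.98/32 (H1) depth=32
  lookup 123.244.223.111: bits 0111101111110100110111110110 walk d0:H4→d1:-→d2:-→d3:-→d4:-→d5:-→d6:-→d7:-→d8:-→d9:-→d10:-→d11:-→d12:H5→d13:-→d14:-→d15:-→d16:-→d17:-→d18:-→d19:-→d20:-→d21:-→d22:-→d23:-→d24:-→d25:-→d26:-→d27:-→d28:H2 -> H2
  - 123.244.223.96/28 clear@28
  + 180.153.32.0/20 (H1) depth=20

== LOOKUPS ==
["no-route","H0","no-route","no-route","H2","H4","H2","H4","H4","H2","H5","H5","H5","H2"]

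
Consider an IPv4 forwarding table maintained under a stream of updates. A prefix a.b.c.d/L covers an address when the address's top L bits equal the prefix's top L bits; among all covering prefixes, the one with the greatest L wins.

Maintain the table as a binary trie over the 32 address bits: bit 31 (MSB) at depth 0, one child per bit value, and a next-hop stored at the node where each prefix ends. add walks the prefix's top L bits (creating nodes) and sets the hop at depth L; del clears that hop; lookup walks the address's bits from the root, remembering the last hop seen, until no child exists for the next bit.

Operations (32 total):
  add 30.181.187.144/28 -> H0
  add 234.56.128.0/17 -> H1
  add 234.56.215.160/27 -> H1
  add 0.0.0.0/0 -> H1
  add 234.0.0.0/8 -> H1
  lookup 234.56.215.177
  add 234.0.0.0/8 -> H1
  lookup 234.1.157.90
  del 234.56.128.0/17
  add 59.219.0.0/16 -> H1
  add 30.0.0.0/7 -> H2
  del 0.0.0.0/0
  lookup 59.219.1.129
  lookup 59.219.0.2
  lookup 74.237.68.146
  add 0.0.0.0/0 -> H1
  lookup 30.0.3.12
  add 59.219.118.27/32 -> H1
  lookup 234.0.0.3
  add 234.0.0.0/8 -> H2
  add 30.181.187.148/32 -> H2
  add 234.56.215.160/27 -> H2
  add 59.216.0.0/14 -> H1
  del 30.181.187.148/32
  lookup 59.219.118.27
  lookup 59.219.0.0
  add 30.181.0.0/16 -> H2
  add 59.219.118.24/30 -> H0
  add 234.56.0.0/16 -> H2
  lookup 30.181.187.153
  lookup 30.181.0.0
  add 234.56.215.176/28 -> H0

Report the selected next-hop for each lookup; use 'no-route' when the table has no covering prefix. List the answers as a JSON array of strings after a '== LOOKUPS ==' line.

Apply in order:
  add 30.181.187.144/28 -> H0 at depth 28
  add 234.56.128.0/17 -> H1 at depth 17
  add 234.56.215.160/27 -> H1 at depth 27
  add 0.0.0.0/0 -> H1 at depth 0
  add 234.0.0.0/8 -> H1 at depth 8
  lookup 234.56.215.177: bits 111010100011100011010111101 walk d0:H1→d1:-→d2:-→d3:-→d4:-→d5:-→d6:-→d7:-→d8:H1→d9:-→d10:-→d11:-→d12:-→d13:-→d14:-→d15:-→d16:-→d17:H1→d18:-→d19:-→d20:-→d21:-→d22:-→d23:-→d24:-→d25:-→d26:-→d27:H1 -> H1
  add 234.0.0.0/8 -> H1 at depth 8
  lookup 234.1.157.90: bits 1110101000 walk d0:H1→d1:-→d2:-→d3:-→d4:-→d5:-→d6:-→d7:-→d8:H1→d9:-→d10:- -> H1
  del 234.56.128.0/17 (clear depth 17)
  add 59.219.0.0/16 -> H1 at depth 16
  add 30.0.0.0/7 -> H2 at depth 7
  del 0.0.0.0/0 (clear depth 0)
  lookup 59.219.1.129: bits 0011101111011011 walk d0:-→d1:-→d2:-→d3:-→d4:-→d5:-→d6:-→d7:-→d8:-→d9:-→d10:-→d11:-→d12:-→d13:-→d14:-→d15:-→d16:H1 -> H1
  lookup 59.219.0.2: bits 0011101111011011 walk d0:-→d1:-→d2:-→d3:-→d4:-→d5:-→d6:-→d7:-→d8:-→d9:-→d10:-→d11:-→d12:-→d13:-→d14:-→d15:-→d16:H1 -> H1
  lookup 74.237.68.146: bits 0 walk d0:-→d1:- -> no-route
  add 0.0.0.0/0 -> H1 at depth 0
  lookup 30.0.3.12: bits 00011110 walk d0:H1→d1:-→d2:-→d3:-→d4:-→d5:-→d6:-→d7:H2→d8:- -> H2
  add 59.219.118.27/32 -> H1 at depth 32
  lookup 234.0.0.3: bits 1110101000 walk d0:H1→d1:-→d2:-→d3:-→d4:-→d5:-→d6:-→d7:-→d8:H1→d9:-→d10:- -> H1
  add 234.0.0.0/8 -> H2 at depth 8
  add 30.181.187.148/32 -> H2 at depth 32
  add 234.56.215.160/27 -> H2 at depth 27
  add 59.216.0.0/14 -> H1 at depth 14
  del 30.181.187.148/32 (clear depth 32)
  lookup 59.219.118.27: bits 00111011110110110111011000011011 walk d0:H1→d1:-→d2:-→d3:-→d4:-→d5:-→d6:-→d7:-→d8:-→d9:-→d10:-→d11:-→d12:-→d13:-→d14:H1→d15:-→d16:H1→d17:-→d18:-→d19:-→d20:-→d21:-→d22:-→d23:-→d24:-→d25:-→d26:-→d27:-→d28:-→d29:-→d30:-→d31:-→d32:H1 -> H1
  lookup 59.219.0.0: bits 00111011110110110 walk d0:H1→d1:-→d2:-→d3:-→d4:-→d5:-→d6:-→d7:-→d8:-→d9:-→d10:-→d11:-→d12:-→d13:-→d14:H1→d15:-→d16:H1→d17:- -> H1
  add 30.181.0.0/16 -> H2 at depth 16
  add 59.219.118.24/30 -> H0 at depth 30
  add 234.56.0.0/16 -> H2 at depth 16
  lookup 30.181.187.153: bits 0001111010110101101110111001 walk d0:H1→d1:-→d2:-→d3:-→d4:-→d5:-→d6:-→d7:H2→d8:-→d9:-→d10:-→d11:-→d12:-→d13:-→d14:-→d15:-→d16:H2→d17:-→d18:-→d19:-→d20:-→d21:-→d22:-→d23:-→d24:-→d25:-→d26:-→d27:-→d28:H0 -> H0
  lookup 30.181.0.0: bits 0001111010110101 walk d0:H1→d1:-→d2:-→d3:-→d4:-→d5:-→d6:-→d7:H2→d8:-→d9:-→d10:-→d11:-→d12:-→d13:-→d14:-→d15:-→d16:H2 -> H2
  add 234.56.215.176/28 -> H0 at depth 28

== LOOKUPS ==
["H1","H1","H1","H1","no-route","H2","H1","H1","H1","H0","H2"]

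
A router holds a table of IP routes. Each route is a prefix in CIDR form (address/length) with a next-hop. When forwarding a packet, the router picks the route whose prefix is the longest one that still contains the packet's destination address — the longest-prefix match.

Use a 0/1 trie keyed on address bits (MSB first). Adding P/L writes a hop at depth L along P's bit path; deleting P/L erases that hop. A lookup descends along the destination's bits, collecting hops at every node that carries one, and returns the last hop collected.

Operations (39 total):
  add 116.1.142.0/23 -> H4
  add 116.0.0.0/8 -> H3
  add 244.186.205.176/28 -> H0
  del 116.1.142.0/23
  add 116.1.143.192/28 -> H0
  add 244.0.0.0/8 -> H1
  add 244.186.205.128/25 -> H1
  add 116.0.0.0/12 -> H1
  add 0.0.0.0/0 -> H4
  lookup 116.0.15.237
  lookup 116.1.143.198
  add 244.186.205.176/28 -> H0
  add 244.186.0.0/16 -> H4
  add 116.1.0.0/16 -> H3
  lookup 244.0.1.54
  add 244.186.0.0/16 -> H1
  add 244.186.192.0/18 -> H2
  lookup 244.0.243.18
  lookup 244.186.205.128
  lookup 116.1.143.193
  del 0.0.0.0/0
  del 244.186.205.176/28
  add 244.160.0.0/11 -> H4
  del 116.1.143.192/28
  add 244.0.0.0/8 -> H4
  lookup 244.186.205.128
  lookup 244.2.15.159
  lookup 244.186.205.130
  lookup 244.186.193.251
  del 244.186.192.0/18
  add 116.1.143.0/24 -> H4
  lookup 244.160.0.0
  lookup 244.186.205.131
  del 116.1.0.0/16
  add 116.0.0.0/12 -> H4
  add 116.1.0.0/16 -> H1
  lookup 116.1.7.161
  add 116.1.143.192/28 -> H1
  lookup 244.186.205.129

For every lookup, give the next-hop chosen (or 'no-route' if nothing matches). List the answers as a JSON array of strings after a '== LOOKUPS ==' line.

Trace:
  + 116.1.142.0/23 (H4) depth=23
  + 116.0.0.0/8 (H3) depth=8
  + 244.186.205.176/28 (H0) depth=28
  del 116.1.142.0/23 (clear depth 23)
  + 116.1.143.192/28 (H0) depth=28
  + 244.0.0.0/8 (H1) depth=8
  + 244.186.205.128/25 (H1) depth=25
  + 116.0.0.0/12 (H1) depth=12
  + 0.0.0.0/0 (H4) depth=0
  ? 116.0.15.237  path d0:H4→d1:-→d2:-→d3:-→d4:-→d5:-→d6:-→d7:-→d8:H3→d9:-→d10:-→d11:-→d12:H1→d13:-→d14:-→d15:-  best=H1
  ? 116.1.143.198  path d0:H4→d1:-→d2:-→d3:-→d4:-→d5:-→d6:-→d7:-→d8:H3→d9:-→d10:-→d11:-→d12:H1→d13:-→d14:-→d15:-→d16:-→d17:-→d18:-→d19:-→d20:-→d21:-→d22:-→d23:-→d24:-→d25:-→d26:-→d27:-→d28:H0  best=H0
  + 244.186.205.176/28 (H0) depth=28
  + 244.186.0.0/16 (H4) depth=16
  + 116.1.0.0/16 (H3) depth=16
  ? 244.0.1.54  path d0:H4→d1:-→d2:-→d3:-→d4:-→d5:-→d6:-→d7:-→d8:H1  best=H1
  + 244.186.0.0/16 (H1) depth=16
  + 244.186.192.0/18 (H2) depth=18
  ? 244.0.243.18  path d0:H4→d1:-→d2:-→d3:-→d4:-→d5:-→d6:-→d7:-→d8:H1  best=H1
  ? 244.186.205.128  path d0:H4→d1:-→d2:-→d3:-→d4:-→d5:-→d6:-→d7:-→d8:H1→d9:-→d10:-→d11:-→d12:-→d13:-→d14:-→d15:-→d16:H1→d17:-→d18:H2→d19:-→d20:-→d21:-→d22:-→d23:-→d24:-→d25:H1→d26:-  best=H1
  ? 116.1.143.193  path d0:H4→d1:-→d2:-→d3:-→d4:-→d5:-→d6:-→d7:-→d8:H3→d9:-→d10:-→d11:-→d12:H1→d13:-→d14:-→d15:-→d16:H3→d17:-→d18:-→d19:-→d20:-→d21:-→d22:-→d23:-→d24:-→d25:-→d26:-→d27:-→d28:H0  best=H0
  del 0.0.0.0/0 (clear depth 0)
  del 244.186.205.176/28 (clear depth 28)
  + 244.160.0.0/11 (H4) depth=11
  del 116.1.143.192/28 (clear depth 28)
  + 244.0.0.0/8 (H4) depth=8
  ? 244.186.205.128  path d0:-→d1:-→d2:-→d3:-→d4:-→d5:-→d6:-→d7:-→d8:H4→d9:-→d10:-→d11:H4→d12:-→d13:-→d14:-→d15:-→d16:H1→d17:-→d18:H2→d19:-→d20:-→d21:-→d22:-→d23:-→d24:-→d25:H1→d26:-  best=H1
  ? 244.2.15.159  path d0:-→d1:-→d2:-→d3:-→d4:-→d5:-→d6:-→d7:-→d8:H4  best=H4
  ? 244.186.205.130  path d0:-→d1:-→d2:-→d3:-→d4:-→d5:-→d6:-→d7:-→d8:H4→d9:-→d10:-→d11:H4→d12:-→d13:-→d14:-→d15:-→d16:H1→d17:-→d18:H2→d19:-→d20:-→d21:-→d22:-→d23:-→d24:-→d25:H1→d26:-  best=H1
  ? 244.186.193.251  path d0:-→d1:-→d2:-→d3:-→d4:-→d5:-→d6:-→d7:-→d8:H4→d9:-→d10:-→d11:H4→d12:-→d13:-→d14:-→d15:-→d16:H1→d17:-→d18:H2→d19:-→d20:-  best=H2
  del 244.186.192.0/18 (clear depth 18)
  + 116.1.143.0/24 (H4) depth=24
  ? 244.160.0.0  path d0:-→d1:-→d2:-→d3:-→d4:-→d5:-→d6:-→d7:-→d8:H4→d9:-→d10:-→d11:H4  best=H4
  ? 244.186.205.131  path d0:-→d1:-→d2:-→d3:-→d4:-→d5:-→d6:-→d7:-→d8:H4→d9:-→d10:-→d11:H4→d12:-→d13:-→d14:-→d15:-→d16:H1→d17:-→d18:-→d19:-→d20:-→d21:-→d22:-→d23:-→d24:-→d25:H1→d26:-  best=H1
  del 116.1.0.0/16 (clear depth 16)
  + 116.0.0.0/12 (H4) depth=12
  + 116.1.0.0/16 (H1) depth=16
  ? 116.1.7.161  path d0:-→d1:-→d2:-→d3:-→d4:-→d5:-→d6:-→d7:-→d8:H3→d9:-→d10:-→d11:-→d12:H4→d13:-→d14:-→d15:-→d16:H1  best=H1
  + 116.1.143.192/28 (H1) depth=28
  ? 244.186.205.129  path d0:-→d1:-→d2:-→d3:-→d4:-→d5:-→d6:-→d7:-→d8:H4→d9:-→d10:-→d11:H4→d12:-→d13:-→d14:-→d15:-→d16:H1→d17:-→d18:-→d19:-→d20:-→d21:-→d22:-→d23:-→d24:-→d25:H1→d26:-  best=H1

== LOOKUPS ==
["H1","H0","H1","H1","H1","H0","H1","H4","H1","H2","H4","H1","H1","H1"]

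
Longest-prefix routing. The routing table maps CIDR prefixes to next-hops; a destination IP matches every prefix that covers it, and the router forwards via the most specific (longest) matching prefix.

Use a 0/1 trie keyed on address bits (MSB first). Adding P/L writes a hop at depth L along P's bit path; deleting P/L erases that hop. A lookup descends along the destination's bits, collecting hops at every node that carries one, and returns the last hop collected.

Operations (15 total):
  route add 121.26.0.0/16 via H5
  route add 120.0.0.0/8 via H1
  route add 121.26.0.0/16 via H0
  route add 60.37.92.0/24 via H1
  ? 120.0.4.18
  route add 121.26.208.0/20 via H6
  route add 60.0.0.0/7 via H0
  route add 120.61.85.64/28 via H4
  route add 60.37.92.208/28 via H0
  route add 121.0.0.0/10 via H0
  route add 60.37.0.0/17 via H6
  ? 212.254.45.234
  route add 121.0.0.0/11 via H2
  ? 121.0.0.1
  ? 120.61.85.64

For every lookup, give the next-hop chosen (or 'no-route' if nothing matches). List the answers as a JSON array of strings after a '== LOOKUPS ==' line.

Apply in order:
  add 121.26.0.0/16 -> H5 at depth 16
  add 120.0.0.0/8 -> H1 at depth 8
  add 121.26.0.0/16 -> H0 at depth 16
  add 60.37.92.0/24 -> H1 at depth 24
  lookup 120.0.4.18: bits 01111000 walk d0:-→d1:-→d2:-→d3:-→d4:-→d5:-→d6:-→d7:-→d8:H1 -> H1
  add 121.26.208.0/20 -> H6 at depth 20
  add 60.0.0.0/7 -> H0 at depth 7
  add 120.61.85.64/28 -> H4 at depth 28
  add 60.37.92.208/28 -> H0 at depth 28
  add 121.0.0.0/10 -> H0 at depth 10
  add 60.37.0.0/17 -> H6 at depth 17
  lookup 212.254.45.234: bits ε walk d0:- -> no-route
  add 121.0.0.0/11 -> H2 at depth 11
  lookup 121.0.0.1: bits 01111001000 walk d0:-→d1:-→d2:-→d3:-→d4:-→d5:-→d6:-→d7:-→d8:-→d9:-→d10:H0→d11:H2 -> H2
  lookup 120.61.85.64: bits 0111100000111101010101010100 walk d0:-→d1:-→d2:-→d3:-→d4:-→d5:-→d6:-→d7:-→d8:H1→d9:-→d10:-→d11:-→d12:-→d13:-→d14:-→d15:-→d16:-→d17:-→d18:-→d19:-→d20:-→d21:-→d22:-→d23:-→d24:-→d25:-→d26:-→d27:-→d28:H4 -> H4

== LOOKUPS ==
["H1","no-route","H2","H4"]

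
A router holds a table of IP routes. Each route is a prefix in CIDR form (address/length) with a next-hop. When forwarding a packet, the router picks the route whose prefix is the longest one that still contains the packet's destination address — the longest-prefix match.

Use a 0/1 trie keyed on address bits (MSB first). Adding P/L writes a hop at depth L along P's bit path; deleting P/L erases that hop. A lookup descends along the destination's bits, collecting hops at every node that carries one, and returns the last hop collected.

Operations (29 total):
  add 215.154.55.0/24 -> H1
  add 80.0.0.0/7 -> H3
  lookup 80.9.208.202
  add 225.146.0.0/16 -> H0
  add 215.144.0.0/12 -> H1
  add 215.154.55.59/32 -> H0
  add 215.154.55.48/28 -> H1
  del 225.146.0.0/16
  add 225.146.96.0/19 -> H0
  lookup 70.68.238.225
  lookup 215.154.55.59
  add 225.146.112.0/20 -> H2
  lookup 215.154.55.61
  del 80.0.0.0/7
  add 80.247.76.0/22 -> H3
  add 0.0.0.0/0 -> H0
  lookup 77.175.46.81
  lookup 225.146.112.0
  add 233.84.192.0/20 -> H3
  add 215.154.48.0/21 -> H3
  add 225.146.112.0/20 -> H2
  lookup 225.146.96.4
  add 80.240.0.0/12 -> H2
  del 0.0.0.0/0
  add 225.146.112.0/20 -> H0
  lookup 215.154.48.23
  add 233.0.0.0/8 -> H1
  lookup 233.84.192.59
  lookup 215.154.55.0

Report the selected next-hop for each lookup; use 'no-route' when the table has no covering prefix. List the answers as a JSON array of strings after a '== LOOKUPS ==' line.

Apply in order:
  + 215.154.55.0/24 (H1) depth=24
  + 80.0.0.0/7 (H3) depth=7
  Q 80.9.208.202: descend 0101000 ; hops seen [H3] ; pick H3
  + 225.146.0.0/16 (H0) depth=16
  + 215.144.0.0/12 (H1) depth=12
  + 215.154.55.59/32 (H0) depth=32
  + 215.154.55.48/28 (H1) depth=28
  del 225.146.0.0/16 (clear depth 16)
  + 225.146.96.0/19 (H0) depth=19
  Q 70.68.238.225: descend 010 ; hops seen [∅] ; pick no-route
  Q 215.154.55.59: descend 11010111100110100011011100111011 ; hops seen [H1,H1,H1,H0] ; pick H0
  + 225.146.112.0/20 (H2) depth=20
  Q 215.154.55.61: descend 11010111100110100011011100111 ; hops seen [H1,H1,H1] ; pick H1
  del 80.0.0.0/7 (clear depth 7)
  + 80.247.76.0/22 (H3) depth=22
  + 0.0.0.0/0 (H0) depth=0
  Q 77.175.46.81: descend 010 ; hops seen [H0] ; pick H0
  Q 225.146.112.0: descend 11100001100100100111 ; hops seen [H0,H0,H2] ; pick H2
  + 233.84.192.0/20 (H3) depth=20
  + 215.154.48.0/21 (H3) depth=21
  + 225.146.112.0/20 (H2) depth=20
  Q 225.146.96.4: descend 1110000110010010011 ; hops seen [H0,H0] ; pick H0
  + 80.240.0.0/12 (H2) depth=12
  del 0.0.0.0/0 (clear depth 0)
  + 225.146.112.0/20 (H0) depth=20
  Q 215.154.48.23: descend 110101111001101000110 ; hops seen [H1,H3] ; pick H3
  + 233.0.0.0/8 (H1) depth=8
  Q 233.84.192.59: descend 11101001010101001100 ; hops seen [H1,H3] ; pick H3
  Q 215.154.55.0: descend 11010111100110100011011100 ; hops seen [H1,H3,H1] ; pick H1

== LOOKUPS ==
["H3","no-route","H0","H1","H0","H2","H0","H3","H3","H1"]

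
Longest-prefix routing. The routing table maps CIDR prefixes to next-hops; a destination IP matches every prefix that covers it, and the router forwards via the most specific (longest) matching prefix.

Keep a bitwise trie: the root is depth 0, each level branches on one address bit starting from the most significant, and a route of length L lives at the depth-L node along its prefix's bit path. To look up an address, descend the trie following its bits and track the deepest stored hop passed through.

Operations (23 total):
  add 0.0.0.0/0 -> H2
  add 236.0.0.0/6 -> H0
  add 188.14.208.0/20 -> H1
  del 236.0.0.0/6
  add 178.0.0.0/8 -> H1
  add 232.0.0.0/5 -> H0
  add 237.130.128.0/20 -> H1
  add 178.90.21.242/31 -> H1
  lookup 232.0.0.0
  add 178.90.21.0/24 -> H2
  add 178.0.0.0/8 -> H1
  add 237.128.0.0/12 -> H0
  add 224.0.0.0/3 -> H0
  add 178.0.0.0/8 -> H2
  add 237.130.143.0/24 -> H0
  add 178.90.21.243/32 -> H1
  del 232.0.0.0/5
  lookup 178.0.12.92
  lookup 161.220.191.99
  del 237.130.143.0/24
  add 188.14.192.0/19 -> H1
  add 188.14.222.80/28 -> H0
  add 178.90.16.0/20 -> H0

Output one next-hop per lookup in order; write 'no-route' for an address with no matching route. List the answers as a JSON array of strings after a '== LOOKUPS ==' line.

Trace:
  + 0.0.0.0/0 (H2) depth=0
  + 236.0.0.0/6 (H0) depth=6
  + 188.14.208.0/20 (H1) depth=20
  - 236.0.0.0/6 clear@6
  + 178.0.0.0/8 (H1) depth=8
  + 232.0.0.0/5 (H0) depth=5
  + 237.130.128.0/20 (H1) depth=20
  + 178.90.21.242/31 (H1) depth=31
  ? 232.0.0.0  path d0:H2→d1:-→d2:-→d3:-→d4:-→d5:H0  best=H0
  + 178.90.21.0/24 (H2) depth=24
  + 178.0.0.0/8 (H1) depth=8
  + 237.128.0.0/12 (H0) depth=12
  + 224.0.0.0/3 (H0) depth=3
  + 178.0.0.0/8 (H2) depth=8
  + 237.130.143.0/24 (H0) depth=24
  + 178.90.21.243/32 (H1) depth=32
  - 232.0.0.0/5 clear@5
  ? 178.0.12.92  path d0:H2→d1:-→d2:-→d3:-→d4:-→d5:-→d6:-→d7:-→d8:H2→d9:-  best=H2
  ? 161.220.191.99  path d0:H2→d1:-→d2:-→d3:-  best=H2
  - 237.130.143.0/24 clear@24
  + 188.14.192.0/19 (H1) depth=19
  + 188.14.222.80/28 (H0) depth=28
  + 178.90.16.0/20 (H0) depth=20

== LOOKUPS ==
["H0","H2","H2"]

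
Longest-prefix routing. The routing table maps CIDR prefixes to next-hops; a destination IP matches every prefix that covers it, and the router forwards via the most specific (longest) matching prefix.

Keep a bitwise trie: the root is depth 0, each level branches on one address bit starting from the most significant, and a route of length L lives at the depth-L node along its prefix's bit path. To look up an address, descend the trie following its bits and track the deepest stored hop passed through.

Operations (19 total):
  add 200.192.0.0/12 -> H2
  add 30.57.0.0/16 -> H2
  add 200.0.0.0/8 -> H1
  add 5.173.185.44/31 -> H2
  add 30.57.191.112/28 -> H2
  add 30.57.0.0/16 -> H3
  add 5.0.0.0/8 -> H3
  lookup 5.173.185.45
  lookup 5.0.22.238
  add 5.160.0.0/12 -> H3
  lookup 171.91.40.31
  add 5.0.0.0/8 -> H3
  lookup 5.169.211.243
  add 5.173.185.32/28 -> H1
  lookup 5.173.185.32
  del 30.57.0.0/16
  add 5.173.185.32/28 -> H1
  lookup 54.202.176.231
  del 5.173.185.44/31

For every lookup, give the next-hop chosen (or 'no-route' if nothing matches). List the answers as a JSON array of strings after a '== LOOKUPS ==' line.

Process each operation:
  + 200.192.0.0/12 (H2) depth=12
  + 30.57.0.0/16 (H2) depth=16
  + 200.0.0.0/8 (H1) depth=8
  + 5.173.185.44/31 (H2) depth=31
  + 30.57.191.112/28 (H2) depth=28
  + 30.57.0.0/16 (H3) depth=16
  + 5.0.0.0/8 (H3) depth=8
  ? 5.173.185.45  path d0:-→d1:-→d2:-→d3:-→d4:-→d5:-→d6:-→d7:-→d8:H3→d9:-→d10:-→d11:-→d12:-→d13:-→d14:-→d15:-→d16:-→d17:-→d18:-→d19:-→d20:-→d21:-→d22:-→d23:-→d24:-→d25:-→d26:-→d27:-→d28:-→d29:-→d30:-→d31:H2  best=H2
  ? 5.0.22.238  path d0:-→d1:-→d2:-→d3:-→d4:-→d5:-→d6:-→d7:-→d8:H3  best=H3
  + 5.160.0.0/12 (H3) depth=12
  ? 171.91.40.31  path d0:-→d1:-  best=no-route
  + 5.0.0.0/8 (H3) depth=8
  ? 5.169.211.243  path d0:-→d1:-→d2:-→d3:-→d4:-→d5:-→d6:-→d7:-→d8:H3→d9:-→d10:-→d11:-→d12:H3→d13:-  best=H3
  + 5.173.185.32/28 (H1) depth=28
  ? 5.173.185.32  path d0:-→d1:-→d2:-→d3:-→d4:-→d5:-→d6:-→d7:-→d8:H3→d9:-→d10:-→d11:-→d12:H3→d13:-→d14:-→d15:-→d16:-→d17:-→d18:-→d19:-→d20:-→d21:-→d22:-→d23:-→d24:-→d25:-→d26:-→d27:-→d28:H1  best=H1
  - 30.57.0.0/16 clear@16
  + 5.173.185.32/28 (H1) depth=28
  ? 54.202.176.231  path d0:-→d1:-→d2:-  best=no-route
  - 5.173.185.44/31 clear@31

== LOOKUPS ==
["H2","H3","no-route","H3","H1","no-route"]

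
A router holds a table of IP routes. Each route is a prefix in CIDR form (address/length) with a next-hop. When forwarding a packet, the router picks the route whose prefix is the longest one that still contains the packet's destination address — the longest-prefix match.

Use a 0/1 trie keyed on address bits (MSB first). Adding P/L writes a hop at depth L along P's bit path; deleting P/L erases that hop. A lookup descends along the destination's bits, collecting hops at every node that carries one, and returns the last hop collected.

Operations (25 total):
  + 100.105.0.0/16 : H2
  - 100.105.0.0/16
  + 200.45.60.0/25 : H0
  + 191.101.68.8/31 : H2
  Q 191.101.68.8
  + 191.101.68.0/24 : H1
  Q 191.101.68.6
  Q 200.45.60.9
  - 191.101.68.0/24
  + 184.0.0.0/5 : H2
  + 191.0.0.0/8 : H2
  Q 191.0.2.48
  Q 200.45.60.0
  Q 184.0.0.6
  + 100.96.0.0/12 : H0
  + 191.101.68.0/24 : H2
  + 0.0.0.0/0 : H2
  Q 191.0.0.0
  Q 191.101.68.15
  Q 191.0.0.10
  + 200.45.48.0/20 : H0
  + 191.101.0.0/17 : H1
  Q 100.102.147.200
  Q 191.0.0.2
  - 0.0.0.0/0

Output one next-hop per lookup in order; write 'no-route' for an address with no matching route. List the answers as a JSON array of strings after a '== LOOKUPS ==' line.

Trace:
  add 100.105.0.0/16 -> H2 at depth 16
  del 100.105.0.0/16 (clear depth 16)
  add 200.45.60.0/25 -> H0 at depth 25
  add 191.101.68.8/31 -> H2 at depth 31
  lookup 191.101.68.8: bits 1011111101100101010001000000100 walk d0:-→d1:-→d2:-→d3:-→d4:-→d5:-→d6:-→d7:-→d8:-→d9:-→d10:-→d11:-→d12:-→d13:-→d14:-→d15:-→d16:-→d17:-→d18:-→d19:-→d20:-→d21:-→d22:-→d23:-→d24:-→d25:-→d26:-→d27:-→d28:-→d29:-→d30:-→d31:H2 -> H2
  add 191.101.68.0/24 -> H1 at depth 24
  lookup 191.101.68.6: bits 1011111101100101010001000000 walk d0:-→d1:-→d2:-→d3:-→d4:-→d5:-→d6:-→d7:-→d8:-→d9:-→d10:-→d11:-→d12:-→d13:-→d14:-→d15:-→d16:-→d17:-→d18:-→d19:-→d20:-→d21:-→d22:-→d23:-→d24:H1→d25:-→d26:-→d27:-→d28:- -> H1
  lookup 200.45.60.9: bits 1100100000101101001111000 walk d0:-→d1:-→d2:-→d3:-→d4:-→d5:-→d6:-→d7:-→d8:-→d9:-→d10:-→d11:-→d12:-→d13:-→d14:-→d15:-→d16:-→d17:-→d18:-→d19:-→d20:-→d21:-→d22:-→d23:-→d24:-→d25:H0 -> H0
  del 191.101.68.0/24 (clear depth 24)
  add 184.0.0.0/5 -> H2 at depth 5
  add 191.0.0.0/8 -> H2 at depth 8
  lookup 191.0.2.48: bits 101111110 walk d0:-→d1:-→d2:-→d3:-→d4:-→d5:H2→d6:-→d7:-→d8:H2→d9:- -> H2
  lookup 200.45.60.0: bits 1100100000101101001111000 walk d0:-→d1:-→d2:-→d3:-→d4:-→d5:-→d6:-→d7:-→d8:-→d9:-→d10:-→d11:-→d12:-→d13:-→d14:-→d15:-→d16:-→d17:-→d18:-→d19:-→d20:-→d21:-→d22:-→d23:-→d24:-→d25:H0 -> H0
  lookup 184.0.0.6: bits 10111 walk d0:-→d1:-→d2:-→d3:-→d4:-→d5:H2 -> H2
  add 100.96.0.0/12 -> H0 at depth 12
  add 191.101.68.0/24 -> H2 at depth 24
  add 0.0.0.0/0 -> H2 at depth 0
  lookup 191.0.0.0: bits 101111110 walk d0:H2→d1:-→d2:-→d3:-→d4:-→d5:H2→d6:-→d7:-→d8:H2→d9:- -> H2
  lookup 191.101.68.15: bits 10111111011001010100010000001 walk d0:H2→d1:-→d2:-→d3:-→d4:-→d5:H2→d6:-→d7:-→d8:H2→d9:-→d10:-→d11:-→d12:-→d13:-→d14:-→d15:-→d16:-→d17:-→d18:-→d19:-→d20:-→d21:-→d22:-→d23:-→d24:H2→d25:-→d26:-→d27:-→d28:-→d29:- -> H2
  lookup 191.0.0.10: bits 101111110 walk d0:H2→d1:-→d2:-→d3:-→d4:-→d5:H2→d6:-→d7:-→d8:H2→d9:- -> H2
  add 200.45.48.0/20 -> H0 at depth 20
  add 191.101.0.0/17 -> H1 at depth 17
  lookup 100.102.147.200: bits 011001000110 walk d0:H2→d1:-→d2:-→d3:-→d4:-→d5:-→d6:-→d7:-→d8:-→d9:-→d10:-→d11:-→d12:H0 -> H0
  lookup 191.0.0.2: bits 101111110 walk d0:H2→d1:-→d2:-→d3:-→d4:-→d5:H2→d6:-→d7:-→d8:H2→d9:- -> H2
  del 0.0.0.0/0 (clear depth 0)

== LOOKUPS ==
["H2","H1","H0","H2","H0","H2","H2","H2","H2","H0","H2"]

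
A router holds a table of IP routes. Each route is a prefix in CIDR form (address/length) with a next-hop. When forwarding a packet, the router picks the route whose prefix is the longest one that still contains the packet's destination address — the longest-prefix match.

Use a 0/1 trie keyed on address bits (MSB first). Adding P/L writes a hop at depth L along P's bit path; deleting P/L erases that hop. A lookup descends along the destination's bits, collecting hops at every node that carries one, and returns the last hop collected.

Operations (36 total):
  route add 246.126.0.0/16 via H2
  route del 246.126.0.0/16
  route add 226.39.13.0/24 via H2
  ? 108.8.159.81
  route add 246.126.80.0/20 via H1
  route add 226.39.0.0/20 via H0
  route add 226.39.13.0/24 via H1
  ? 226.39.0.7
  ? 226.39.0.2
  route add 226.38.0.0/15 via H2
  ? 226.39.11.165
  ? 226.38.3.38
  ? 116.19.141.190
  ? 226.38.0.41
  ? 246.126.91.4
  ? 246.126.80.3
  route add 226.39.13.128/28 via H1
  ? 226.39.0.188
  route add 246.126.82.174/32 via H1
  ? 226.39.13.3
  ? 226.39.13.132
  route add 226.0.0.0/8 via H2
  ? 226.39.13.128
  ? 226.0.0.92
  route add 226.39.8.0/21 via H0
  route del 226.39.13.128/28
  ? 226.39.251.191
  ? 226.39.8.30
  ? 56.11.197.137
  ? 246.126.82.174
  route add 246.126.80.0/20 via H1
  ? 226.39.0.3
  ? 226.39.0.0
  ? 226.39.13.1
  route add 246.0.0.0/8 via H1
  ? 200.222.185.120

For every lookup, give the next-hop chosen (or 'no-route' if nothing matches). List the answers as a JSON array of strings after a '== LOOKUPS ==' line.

Process each operation:
  + 246.126.0.0/16 (H2) depth=16
  - 246.126.0.0/16 clear@16
  + 226.39.13.0/24 (H2) depth=24
  lookup 108.8.159.81: bits ε walk d0:- -> no-route
  + 246.126.80.0/20 (H1) depth=20
  + 226.39.0.0/20 (H0) depth=20
  + 226.39.13.0/24 (H1) depth=24
  lookup 226.39.0.7: bits 11100010001001110000 walk d0:-→d1:-→d2:-→d3:-→d4:-→d5:-→d6:-→d7:-→d8:-→d9:-→d10:-→d11:-→d12:-→d13:-→d14:-→d15:-→d16:-→d17:-→d18:-→d19:-→d20:H0 -> H0
  lookup 226.39.0.2: bits 11100010001001110000 walk d0:-→d1:-→d2:-→d3:-→d4:-→d5:-→d6:-→d7:-→d8:-→d9:-→d10:-→d11:-→d12:-→d13:-→d14:-→d15:-→d16:-→d17:-→d18:-→d19:-→d20:H0 -> H0
  + 226.38.0.0/15 (H2) depth=15
  lookup 226.39.11.165: bits 111000100010011100001 walk d0:-→d1:-→d2:-→d3:-→d4:-→d5:-→d6:-→d7:-→d8:-→d9:-→d10:-→d11:-→d12:-→d13:-→d14:-→d15:H2→d16:-→d17:-→d18:-→d19:-→d20:H0→d21:- -> H0
  lookup 226.38.3.38: bits 111000100010011 walk d0:-→d1:-→d2:-→d3:-→d4:-→d5:-→d6:-→d7:-→d8:-→d9:-→d10:-→d11:-→d12:-→d13:-→d14:-→d15:H2 -> H2
  lookup 116.19.141.190: bits ε walk d0:- -> no-route
  lookup 226.38.0.41: bits 111000100010011 walk d0:-→d1:-→d2:-→d3:-→d4:-→d5:-→d6:-→d7:-→d8:-→d9:-→d10:-→d11:-→d12:-→d13:-→d14:-→d15:H2 -> H2
  lookup 246.126.91.4: bits 11110110011111100101 walk d0:-→d1:-→d2:-→d3:-→d4:-→d5:-→d6:-→d7:-→d8:-→d9:-→d10:-→d11:-→d12:-→d13:-→d14:-→d15:-→d16:-→d17:-→d18:-→d19:-→d20:H1 -> H1
  lookup 246.126.80.3: bits 11110110011111100101 walk d0:-→d1:-→d2:-→d3:-→d4:-→d5:-→d6:-→d7:-→d8:-→d9:-→d10:-→d11:-→d12:-→d13:-→d14:-→d15:-→d16:-→d17:-→d18:-→d19:-→d20:H1 -> H1
  + 226.39.13.128/28 (H1) depth=28
  lookup 226.39.0.188: bits 11100010001001110000 walk d0:-→d1:-→d2:-→d3:-→d4:-→d5:-→d6:-→d7:-→d8:-→d9:-→d10:-→d11:-→d12:-→d13:-→d14:-→d15:H2→d16:-→d17:-→d18:-→d19:-→d20:H0 -> H0
  + 246.126.82.174/32 (H1) depth=32
  lookup 226.39.13.3: bits 111000100010011100001101 walk d0:-→d1:-→d2:-→d3:-→d4:-→d5:-→d6:-→d7:-→d8:-→d9:-→d10:-→d11:-→d12:-→d13:-→d14:-→d15:H2→d16:-→d17:-→d18:-→d19:-→d20:H0→d21:-→d22:-→d23:-→d24:H1 -> H1
  lookup 226.39.13.132: bits 1110001000100111000011011000 walk d0:-→d1:-→d2:-→d3:-→d4:-→d5:-→d6:-→d7:-→d8:-→d9:-→d10:-→d11:-→d12:-→d13:-→d14:-→d15:H2→d16:-→d17:-→d18:-→d19:-→d20:H0→d21:-→d22:-→d23:-→d24:H1→d25:-→d26:-→d27:-→d28:H1 -> H1
  + 226.0.0.0/8 (H2) depth=8
  lookup 226.39.13.128: bits 1110001000100111000011011000 walk d0:-→d1:-→d2:-→d3:-→d4:-→d5:-→d6:-→d7:-→d8:H2→d9:-→d10:-→d11:-→d12:-→d13:-→d14:-→d15:H2→d16:-→d17:-→d18:-→d19:-→d20:H0→d21:-→d22:-→d23:-→d24:H1→d25:-→d26:-→d27:-→d28:H1 -> H1
  lookup 226.0.0.92: bits 1110001000 walk d0:-→d1:-→d2:-→d3:-→d4:-→d5:-→d6:-→d7:-→d8:H2→d9:-→d10:- -> H2
  + 226.39.8.0/21 (H0) depth=21
  - 226.39.13.128/28 clear@28
  lookup 226.39.251.191: bits 1110001000100111 walk d0:-→d1:-→d2:-→d3:-→d4:-→d5:-→d6:-→d7:-→d8:H2→d9:-→d10:-→d11:-→d12:-→d13:-→d14:-→d15:H2→d16:- -> H2
  lookup 226.39.8.30: bits 111000100010011100001 walk d0:-→d1:-→d2:-→d3:-→d4:-→d5:-→d6:-→d7:-→d8:H2→d9:-→d10:-→d11:-→d12:-→d13:-→d14:-→d15:H2→d16:-→d17:-→d18:-→d19:-→d20:H0→d21:H0 -> H0
  lookup 56.11.197.137: bits ε walk d0:- -> no-route
  lookup 246.126.82.174: bits 11110110011111100101001010101110 walk d0:-→d1:-→d2:-→d3:-→d4:-→d5:-→d6:-→d7:-→d8:-→d9:-→d10:-→d11:-→d12:-→d13:-→d14:-→d15:-→d16:-→d17:-→d18:-→d19:-→d20:H1→d21:-→d22:-→d23:-→d24:-→d25:-→d26:-→d27:-→d28:-→d29:-→d30:-→d31:-→d32:H1 -> H1
  + 246.126.80.0/20 (H1) depth=20
  lookup 226.39.0.3: bits 11100010001001110000 walk d0:-→d1:-→d2:-→d3:-→d4:-→d5:-→d6:-→d7:-→d8:H2→d9:-→d10:-→d11:-→d12:-→d13:-→d14:-→d15:H2→d16:-→d17:-→d18:-→d19:-→d20:H0 -> H0
  lookup 226.39.0.0: bits 11100010001001110000 walk d0:-→d1:-→d2:-→d3:-→d4:-→d5:-→d6:-→d7:-→d8:H2→d9:-→d10:-→d11:-→d12:-→d13:-→d14:-→d15:H2→d16:-→d17:-→d18:-→d19:-→d20:H0 -> H0
  lookup 226.39.13.1: bits 111000100010011100001101 walk d0:-→d1:-→d2:-→d3:-→d4:-→d5:-→d6:-→d7:-→d8:H2→d9:-→d10:-→d11:-→d12:-→d13:-→d14:-→d15:H2→d16:-→d17:-→d18:-→d19:-→d20:H0→d21:H0→d22:-→d23:-→d24:H1 -> H1
  + 246.0.0.0/8 (H1) depth=8
  lookup 200.222.185.120: bits 11 walk d0:-→d1:-→d2:- -> no-route

== LOOKUPS ==
["no-route","H0","H0","H0","H2","no-route","H2","H1","H1","H0","H1","H1","H1","H2","H2","H0","no-route","H1","H0","H0","H1","no-route"]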